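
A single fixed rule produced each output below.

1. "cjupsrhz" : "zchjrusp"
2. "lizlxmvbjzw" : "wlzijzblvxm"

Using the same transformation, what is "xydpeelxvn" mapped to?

nxvyxdlpee

The rule is to take characters alternately from the front and the back (1st, last, 2nd, 2nd-last, ...), then swap each adjacent pair of characters (1↔2, 3↔4, ...).
For "xydpeelxvn", step one produces "xnyvdxplee"; step two turns that into "nxvyxdlpee".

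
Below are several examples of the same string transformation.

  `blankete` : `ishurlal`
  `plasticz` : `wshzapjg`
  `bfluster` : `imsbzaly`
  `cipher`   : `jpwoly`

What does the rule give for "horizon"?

Looking at the pairs, the operation is to shift every letter 7 places forward in the alphabet (wrapping around).
Doing the same to "horizon": "ovypgvu".

ovypgvu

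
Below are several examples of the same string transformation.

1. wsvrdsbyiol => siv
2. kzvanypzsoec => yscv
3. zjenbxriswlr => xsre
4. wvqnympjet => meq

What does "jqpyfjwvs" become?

The transformation: keep one character in every 3, starting at position 3 (positions 3rd, 6th, 9th, ...), then move the first character to the end.
On "jqpyfjwvs": the first step gives "pjs", and the second then gives "jsp".

jsp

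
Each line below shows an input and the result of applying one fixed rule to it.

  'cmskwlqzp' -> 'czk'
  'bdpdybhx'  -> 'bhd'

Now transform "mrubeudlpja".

mjbd

Looking at the pairs, the operation is to take characters alternately from the front and the back (1st, last, 2nd, 2nd-last, ...), then keep one character in every 3, starting at position 1 (positions 1st, 4th, 7th, ...).
Applying both steps to "mrubeudlpja": "marjupbledu", then "mjbd".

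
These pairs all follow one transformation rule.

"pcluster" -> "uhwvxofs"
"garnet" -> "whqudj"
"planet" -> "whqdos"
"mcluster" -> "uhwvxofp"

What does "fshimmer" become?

uhpplkvi

The pattern: shift every letter 3 places forward in the alphabet (wrapping around), then reverse the string.
Working it through for "fshimmer": intermediate "ivklpphu", final "uhpplkvi".
(Check on "pcluster": → "sfoxvwhu" → "uhwvxofs" ✓)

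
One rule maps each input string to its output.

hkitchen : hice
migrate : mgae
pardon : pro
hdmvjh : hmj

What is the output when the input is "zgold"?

Each output is the input with this applied: keep every other character starting from the first (positions 1st, 3rd, 5th, ...).
Applying that to "zgold" gives "zod".

zod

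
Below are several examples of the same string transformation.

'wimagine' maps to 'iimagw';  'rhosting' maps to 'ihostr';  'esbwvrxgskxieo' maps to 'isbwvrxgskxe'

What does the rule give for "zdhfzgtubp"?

udhfzgtz

Rule — delete the last 2 characters, then swap the first and last characters.
For "zdhfzgtubp", step one produces "zdhfzgtu"; step two turns that into "udhfzgtz".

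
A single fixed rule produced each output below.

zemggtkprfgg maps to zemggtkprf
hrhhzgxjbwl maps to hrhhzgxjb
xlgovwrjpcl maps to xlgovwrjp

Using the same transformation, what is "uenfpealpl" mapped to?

uenfpeal

Looking at the pairs, the operation is to delete the last 2 characters.
Doing the same to "uenfpealpl": "uenfpeal".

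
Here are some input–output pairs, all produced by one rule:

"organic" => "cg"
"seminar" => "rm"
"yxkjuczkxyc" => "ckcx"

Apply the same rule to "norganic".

The transformation: move the last 2 characters to the front (rotate right by 2), then keep one character in every 3, starting at position 2 (positions 2nd, 5th, 8th, ...).
Working it through for "norganic": intermediate "icnorgan", final "crn".

crn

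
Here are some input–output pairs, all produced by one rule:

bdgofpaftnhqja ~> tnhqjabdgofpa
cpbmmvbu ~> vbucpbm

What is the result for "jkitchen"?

henjkit

In each case the input is transformed by: swap the front and back halves of the string, then delete the first character.
Starting from "jkitchen": after the first operation, "chenjkit"; after the second, "henjkit".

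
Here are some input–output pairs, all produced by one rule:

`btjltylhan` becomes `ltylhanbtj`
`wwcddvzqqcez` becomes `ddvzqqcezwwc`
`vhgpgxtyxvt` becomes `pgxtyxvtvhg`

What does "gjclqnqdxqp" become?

In each case the input is transformed by: move the first 3 characters to the end (rotate left by 3).
Applying that to "gjclqnqdxqp" gives "lqnqdxqpgjc".

lqnqdxqpgjc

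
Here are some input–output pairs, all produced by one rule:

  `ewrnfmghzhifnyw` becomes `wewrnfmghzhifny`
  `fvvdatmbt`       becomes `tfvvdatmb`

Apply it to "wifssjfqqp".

The pattern: move the last character to the front.
On "wifssjfqqp" that produces "pwifssjfqq".

pwifssjfqq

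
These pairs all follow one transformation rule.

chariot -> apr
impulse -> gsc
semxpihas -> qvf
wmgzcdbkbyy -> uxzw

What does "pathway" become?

Rule — keep one character in every 3, starting at position 1 (positions 1st, 4th, 7th, ...), then shift every letter 2 places backward in the alphabet (wrapping around).
For "pathway", step one produces "phy"; step two turns that into "nfw".
(Check on "chariot": → "crt" → "apr" ✓)

nfw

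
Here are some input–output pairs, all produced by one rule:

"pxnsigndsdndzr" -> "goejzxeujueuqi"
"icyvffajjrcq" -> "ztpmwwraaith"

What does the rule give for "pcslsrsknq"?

gtjcjijbeh

Rule — shift every letter 9 places backward in the alphabet (wrapping around).
Applying that to "pcslsrsknq" gives "gtjcjijbeh".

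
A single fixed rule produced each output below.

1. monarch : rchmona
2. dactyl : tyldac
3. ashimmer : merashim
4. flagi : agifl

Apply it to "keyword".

ordkeyw

What's happening: move the last 3 characters to the front (rotate right by 3).
Applying that to "keyword" gives "ordkeyw".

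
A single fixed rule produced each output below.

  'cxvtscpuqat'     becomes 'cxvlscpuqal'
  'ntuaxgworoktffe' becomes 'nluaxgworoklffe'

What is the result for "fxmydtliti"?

Each output is the input with this applied: replace every "t" with "l".
Doing the same to "fxmydtliti": "fxmydllili".

fxmydllili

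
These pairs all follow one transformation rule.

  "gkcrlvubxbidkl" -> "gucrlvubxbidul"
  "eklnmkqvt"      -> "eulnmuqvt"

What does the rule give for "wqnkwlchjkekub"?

What's happening: replace every "k" with "u".
On "wqnkwlchjkekub" that produces "wqnuwlchjueuub".

wqnuwlchjueuub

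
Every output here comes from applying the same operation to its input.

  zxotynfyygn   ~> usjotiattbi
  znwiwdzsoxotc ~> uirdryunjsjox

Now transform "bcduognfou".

In each case the input is transformed by: shift every letter 5 places backward in the alphabet (wrapping around).
So "bcduognfou" becomes "wxypjbiajp".

wxypjbiajp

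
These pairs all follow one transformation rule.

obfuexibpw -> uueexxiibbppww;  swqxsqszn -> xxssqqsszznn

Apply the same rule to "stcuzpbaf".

In each case the input is transformed by: delete the first 3 characters, then double every character.
"stcuzpbaf" → "uzpbaf" → "uuzzppbbaaff".

uuzzppbbaaff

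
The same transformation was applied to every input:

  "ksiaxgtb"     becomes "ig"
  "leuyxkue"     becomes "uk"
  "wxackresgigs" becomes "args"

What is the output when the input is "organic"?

What's happening: keep one character in every 3, starting at position 3 (positions 3rd, 6th, 9th, ...).
Doing the same to "organic": "gi".

gi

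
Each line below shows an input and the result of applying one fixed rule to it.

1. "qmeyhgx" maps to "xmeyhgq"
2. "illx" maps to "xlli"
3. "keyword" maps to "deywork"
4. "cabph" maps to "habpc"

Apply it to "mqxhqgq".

Each output is the input with this applied: swap the first and last characters.
For "mqxhqgq" the result is "qqxhqgm".

qqxhqgm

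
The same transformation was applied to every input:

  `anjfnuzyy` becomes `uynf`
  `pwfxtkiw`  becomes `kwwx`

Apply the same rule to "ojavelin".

Rule — keep every other character starting from the second (positions 2nd, 4th, 6th, ...), then move the last 2 characters to the front (rotate right by 2).
Starting from "ojavelin": after the first operation, "jvln"; after the second, "lnjv".

lnjv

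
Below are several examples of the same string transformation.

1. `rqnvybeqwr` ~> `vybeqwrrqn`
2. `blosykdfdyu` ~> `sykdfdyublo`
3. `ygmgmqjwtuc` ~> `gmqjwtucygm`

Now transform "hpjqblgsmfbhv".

The transformation: move the first 3 characters to the end (rotate left by 3).
"hpjqblgsmfbhv" → "qblgsmfbhvhpj".

qblgsmfbhvhpj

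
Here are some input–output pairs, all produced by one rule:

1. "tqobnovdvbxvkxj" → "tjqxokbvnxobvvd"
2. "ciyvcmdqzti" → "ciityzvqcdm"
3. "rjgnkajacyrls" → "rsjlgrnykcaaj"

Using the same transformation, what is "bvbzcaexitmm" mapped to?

Each output is the input with this applied: take characters alternately from the front and the back (1st, last, 2nd, 2nd-last, ...).
Applying that to "bvbzcaexitmm" gives "bmvmbtzicxae".

bmvmbtzicxae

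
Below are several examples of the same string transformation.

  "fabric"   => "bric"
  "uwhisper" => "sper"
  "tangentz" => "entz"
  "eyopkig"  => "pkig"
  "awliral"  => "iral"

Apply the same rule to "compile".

Looking at the pairs, the operation is to keep only the last 4 characters.
On "compile" that produces "pile".

pile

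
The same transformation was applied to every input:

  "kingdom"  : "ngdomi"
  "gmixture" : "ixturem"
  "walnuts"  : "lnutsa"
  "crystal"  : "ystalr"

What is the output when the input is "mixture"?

xturei

Each output is the input with this applied: delete the first character, then move the first character to the end.
Applying that to "mixture" gives "xturei".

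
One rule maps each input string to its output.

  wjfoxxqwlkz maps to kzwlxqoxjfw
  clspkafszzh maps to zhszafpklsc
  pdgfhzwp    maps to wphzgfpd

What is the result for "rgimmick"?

Rule — reverse the string, then swap each adjacent pair of characters (1↔2, 3↔4, ...).
"rgimmick" → "kcimmigr" → "ckmiimrg".

ckmiimrg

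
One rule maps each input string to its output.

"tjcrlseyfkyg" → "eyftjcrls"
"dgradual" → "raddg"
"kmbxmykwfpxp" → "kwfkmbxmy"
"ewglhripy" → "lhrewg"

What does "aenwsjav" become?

nwsae

Looking at the pairs, the operation is to delete the last 3 characters, then move the last 3 characters to the front (rotate right by 3).
"aenwsjav" → "aenws" → "nwsae".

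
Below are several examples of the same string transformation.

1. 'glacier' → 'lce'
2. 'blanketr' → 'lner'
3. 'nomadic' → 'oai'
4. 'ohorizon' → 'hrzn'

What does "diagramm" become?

igam

In each case the input is transformed by: keep every other character starting from the second (positions 2nd, 4th, 6th, ...).
For "diagramm" the result is "igam".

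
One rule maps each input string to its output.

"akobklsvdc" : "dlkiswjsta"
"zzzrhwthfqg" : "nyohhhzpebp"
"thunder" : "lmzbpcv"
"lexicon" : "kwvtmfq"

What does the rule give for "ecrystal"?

The pattern: shift every letter 8 places forward in the alphabet (wrapping around), then move the last 3 characters to the front (rotate right by 3).
For "ecrystal", step one produces "mkzgabit"; step two turns that into "bitmkzga".

bitmkzga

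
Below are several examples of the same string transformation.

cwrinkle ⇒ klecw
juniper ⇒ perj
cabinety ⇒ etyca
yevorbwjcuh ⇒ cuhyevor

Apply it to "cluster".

The pattern: move the last 3 characters to the front (rotate right by 3), then delete the last 3 characters.
"cluster" → "terclus" → "terc".

terc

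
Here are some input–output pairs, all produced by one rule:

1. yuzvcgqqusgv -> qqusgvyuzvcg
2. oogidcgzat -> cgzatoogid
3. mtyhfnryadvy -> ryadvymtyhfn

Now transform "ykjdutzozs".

tzozsykjdu

In each case the input is transformed by: swap the front and back halves of the string.
So "ykjdutzozs" becomes "tzozsykjdu".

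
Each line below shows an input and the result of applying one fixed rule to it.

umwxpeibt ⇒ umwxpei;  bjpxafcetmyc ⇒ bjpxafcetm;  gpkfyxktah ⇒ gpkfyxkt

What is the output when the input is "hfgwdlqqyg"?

In each case the input is transformed by: delete the last 2 characters.
Doing the same to "hfgwdlqqyg": "hfgwdlqq".

hfgwdlqq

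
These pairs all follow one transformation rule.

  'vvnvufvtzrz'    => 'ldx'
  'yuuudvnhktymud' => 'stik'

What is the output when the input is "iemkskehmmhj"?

kikh

The rule is to shift every letter 2 places backward in the alphabet (wrapping around), then keep one character in every 3, starting at position 3 (positions 3rd, 6th, 9th, ...).
For "iemkskehmmhj" the result is "kikh".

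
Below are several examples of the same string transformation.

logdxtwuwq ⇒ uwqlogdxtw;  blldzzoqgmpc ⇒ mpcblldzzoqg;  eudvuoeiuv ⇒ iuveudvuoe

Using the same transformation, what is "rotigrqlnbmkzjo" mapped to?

zjorotigrqlnbmk

Rule — move the last 3 characters to the front (rotate right by 3).
Doing the same to "rotigrqlnbmkzjo": "zjorotigrqlnbmk".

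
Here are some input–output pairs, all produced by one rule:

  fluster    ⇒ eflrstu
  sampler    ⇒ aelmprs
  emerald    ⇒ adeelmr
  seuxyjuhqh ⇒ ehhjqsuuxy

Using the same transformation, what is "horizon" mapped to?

hinoorz

Rule — sort the characters into alphabetical order.
"horizon" → "hinoorz".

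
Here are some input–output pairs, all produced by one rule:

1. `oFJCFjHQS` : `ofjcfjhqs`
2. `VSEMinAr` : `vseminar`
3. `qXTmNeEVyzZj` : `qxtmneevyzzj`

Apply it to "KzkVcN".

What's happening: convert every letter to lowercase.
For "KzkVcN" the result is "kzkvcn".

kzkvcn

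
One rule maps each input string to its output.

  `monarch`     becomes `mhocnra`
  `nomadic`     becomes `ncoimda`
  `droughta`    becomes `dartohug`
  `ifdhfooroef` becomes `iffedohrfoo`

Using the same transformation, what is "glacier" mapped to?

The rule is to take characters alternately from the front and the back (1st, last, 2nd, 2nd-last, ...).
So "glacier" becomes "grleaic".

grleaic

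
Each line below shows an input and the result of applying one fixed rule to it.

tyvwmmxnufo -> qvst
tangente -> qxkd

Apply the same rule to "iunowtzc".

frkl

Each output is the input with this applied: shift every letter 3 places backward in the alphabet (wrapping around), then keep only the first 4 characters.
So "iunowtzc" becomes "frkl".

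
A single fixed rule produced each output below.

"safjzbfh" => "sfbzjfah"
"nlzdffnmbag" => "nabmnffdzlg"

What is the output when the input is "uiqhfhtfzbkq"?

ukbzfthfhqiq

Rule — reverse the string, then swap the first and last characters.
Applying both steps to "uiqhfhtfzbkq": "qkbzfthfhqiu", then "ukbzfthfhqiq".
(Check on "safjzbfh": → "hfbzjfas" → "sfbzjfah" ✓)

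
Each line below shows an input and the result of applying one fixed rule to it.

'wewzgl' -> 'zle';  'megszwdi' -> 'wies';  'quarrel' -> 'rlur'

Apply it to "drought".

gtru

Each output is the input with this applied: move the last 3 characters to the front (rotate right by 3), then keep every other character starting from the first (positions 1st, 3rd, 5th, ...).
Applying both steps to "drought": "ghtdrou", then "gtru".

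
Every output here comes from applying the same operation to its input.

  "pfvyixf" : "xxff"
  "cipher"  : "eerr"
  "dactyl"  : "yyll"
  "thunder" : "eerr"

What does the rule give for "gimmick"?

Rule — double every character, then keep only the last 4 characters.
Applying both steps to "gimmick": "ggiimmmmiicckk", then "cckk".

cckk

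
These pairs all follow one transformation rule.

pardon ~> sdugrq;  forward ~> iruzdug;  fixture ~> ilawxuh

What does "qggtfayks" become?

Rule — shift every letter 3 places forward in the alphabet (wrapping around).
So "qggtfayks" becomes "tjjwidbnv".

tjjwidbnv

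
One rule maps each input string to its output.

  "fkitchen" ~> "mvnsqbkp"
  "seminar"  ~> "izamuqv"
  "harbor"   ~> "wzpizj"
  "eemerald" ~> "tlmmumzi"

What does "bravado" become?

In each case the input is transformed by: shift every letter 8 places forward in the alphabet (wrapping around), then move the last 2 characters to the front (rotate right by 2).
"bravado" → "jzidilw" → "lwjzidi".

lwjzidi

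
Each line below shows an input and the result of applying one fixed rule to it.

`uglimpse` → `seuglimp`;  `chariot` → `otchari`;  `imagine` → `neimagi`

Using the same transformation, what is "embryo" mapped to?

The pattern: move the last 2 characters to the front (rotate right by 2).
"embryo" → "yoembr".

yoembr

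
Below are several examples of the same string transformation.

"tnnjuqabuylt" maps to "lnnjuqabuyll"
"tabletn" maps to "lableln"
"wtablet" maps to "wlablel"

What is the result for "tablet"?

lablel

What's happening: replace every "t" with "l".
"tablet" → "lablel".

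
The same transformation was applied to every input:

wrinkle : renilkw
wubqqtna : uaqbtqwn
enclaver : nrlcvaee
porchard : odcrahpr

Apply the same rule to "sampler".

Each output is the input with this applied: swap the first and last characters, then swap each adjacent pair of characters (1↔2, 3↔4, ...).
Starting from "sampler": after the first operation, "ramples"; after the second, "arpmels".
(Check on "porchard": → "dorcharp" → "odcrahpr" ✓)

arpmels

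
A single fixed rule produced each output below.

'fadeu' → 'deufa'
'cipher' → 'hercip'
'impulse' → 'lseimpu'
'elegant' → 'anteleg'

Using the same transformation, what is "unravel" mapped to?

velunra

Each output is the input with this applied: move the last 3 characters to the front (rotate right by 3).
So "unravel" becomes "velunra".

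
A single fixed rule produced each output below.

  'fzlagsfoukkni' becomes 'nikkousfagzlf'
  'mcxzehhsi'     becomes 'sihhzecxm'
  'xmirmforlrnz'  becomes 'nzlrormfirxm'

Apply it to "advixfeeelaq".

aqeleexfviad

In each case the input is transformed by: reverse the string, then swap each adjacent pair of characters (1↔2, 3↔4, ...).
"advixfeeelaq" → "qaleeefxivda" → "aqeleexfviad".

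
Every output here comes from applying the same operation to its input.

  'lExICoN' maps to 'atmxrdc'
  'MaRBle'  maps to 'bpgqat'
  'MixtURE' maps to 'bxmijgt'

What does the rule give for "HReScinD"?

What's happening: shift every letter 11 places backward in the alphabet (wrapping around), then convert every letter to lowercase.
For "HReScinD", step one produces "WGtHrxcS"; step two turns that into "wgthrxcs".

wgthrxcs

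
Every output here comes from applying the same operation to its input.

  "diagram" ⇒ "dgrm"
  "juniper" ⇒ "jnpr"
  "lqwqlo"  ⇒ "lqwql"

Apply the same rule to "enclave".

nclv

The transformation: remove every vowel.
So "enclave" becomes "nclv".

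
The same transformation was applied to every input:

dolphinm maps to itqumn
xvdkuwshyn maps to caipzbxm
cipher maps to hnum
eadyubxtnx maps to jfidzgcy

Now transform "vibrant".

In each case the input is transformed by: delete the last 2 characters, then shift every letter 5 places forward in the alphabet (wrapping around).
Working it through for "vibrant": intermediate "vibra", final "angwf".

angwf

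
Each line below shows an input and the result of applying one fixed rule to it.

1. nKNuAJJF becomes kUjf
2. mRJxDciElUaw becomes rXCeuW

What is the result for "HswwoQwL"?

Looking at the pairs, the operation is to keep every other character starting from the second (positions 2nd, 4th, 6th, ...), then flip the case of every letter.
Applying both steps to "HswwoQwL": "swQL", then "SWql".

SWql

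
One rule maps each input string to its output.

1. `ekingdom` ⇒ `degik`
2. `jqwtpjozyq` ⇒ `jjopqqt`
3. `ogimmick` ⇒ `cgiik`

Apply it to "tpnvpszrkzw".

Looking at the pairs, the operation is to sort the characters into alphabetical order, then delete the last 3 characters.
"tpnvpszrkzw" → "knpprstvwzz" → "knpprstv".
(Check on "ekingdom": → "degikmno" → "degik" ✓)

knpprstv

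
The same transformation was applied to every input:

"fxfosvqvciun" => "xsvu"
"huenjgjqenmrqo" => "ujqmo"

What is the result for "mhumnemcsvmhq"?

hncm

The transformation: keep one character in every 3, starting at position 2 (positions 2nd, 5th, 8th, ...).
Doing the same to "mhumnemcsvmhq": "hncm".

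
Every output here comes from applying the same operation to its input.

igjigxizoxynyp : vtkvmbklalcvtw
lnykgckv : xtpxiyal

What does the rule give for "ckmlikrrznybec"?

yvxeemalorppxz

The pattern: shift every letter 13 places forward in the alphabet (wrapping around) — i.e. ROT13, then move the first 3 characters to the end (rotate left by 3).
Starting from "ckmlikrrznybec": after the first operation, "pxzyvxeemalorp"; after the second, "yvxeemalorppxz".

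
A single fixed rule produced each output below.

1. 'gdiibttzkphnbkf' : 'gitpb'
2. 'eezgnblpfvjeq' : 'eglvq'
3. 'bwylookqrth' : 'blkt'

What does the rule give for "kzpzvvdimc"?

In each case the input is transformed by: keep one character in every 3, starting at position 1 (positions 1st, 4th, 7th, ...).
On "kzpzvvdimc" that produces "kzdc".

kzdc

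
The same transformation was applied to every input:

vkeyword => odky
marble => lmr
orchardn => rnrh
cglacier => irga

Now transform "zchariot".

In each case the input is transformed by: swap the front and back halves of the string, then keep every other character starting from the second (positions 2nd, 4th, 6th, ...).
Applying both steps to "zchariot": "riotzcha", then "itca".

itca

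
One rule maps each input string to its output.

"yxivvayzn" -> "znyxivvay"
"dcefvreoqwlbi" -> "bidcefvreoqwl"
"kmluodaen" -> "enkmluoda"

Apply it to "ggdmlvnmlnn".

nnggdmlvnml

What's happening: move the last 2 characters to the front (rotate right by 2).
On "ggdmlvnmlnn" that produces "nnggdmlvnml".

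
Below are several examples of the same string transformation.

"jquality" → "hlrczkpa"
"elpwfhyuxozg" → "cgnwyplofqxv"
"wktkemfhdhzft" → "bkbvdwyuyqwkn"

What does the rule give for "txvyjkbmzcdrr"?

ompabsdqtuiik

In each case the input is transformed by: shift every letter 9 places backward in the alphabet (wrapping around), then move the first character to the end.
Starting from "txvyjkbmzcdrr": after the first operation, "kompabsdqtuii"; after the second, "ompabsdqtuiik".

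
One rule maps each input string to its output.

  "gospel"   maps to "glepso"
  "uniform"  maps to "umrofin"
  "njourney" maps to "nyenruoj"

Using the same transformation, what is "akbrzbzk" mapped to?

Looking at the pairs, the operation is to move the first character to the end, then reverse the string.
Applying both steps to "akbrzbzk": "kbrzbzka", then "akzbzrbk".

akzbzrbk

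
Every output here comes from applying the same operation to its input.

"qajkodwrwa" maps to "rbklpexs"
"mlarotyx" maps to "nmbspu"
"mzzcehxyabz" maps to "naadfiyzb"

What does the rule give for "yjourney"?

zkpvso

Looking at the pairs, the operation is to shift every letter 1 place forward in the alphabet (wrapping around), then delete the last 2 characters.
Working it through for "yjourney": intermediate "zkpvsofz", final "zkpvso".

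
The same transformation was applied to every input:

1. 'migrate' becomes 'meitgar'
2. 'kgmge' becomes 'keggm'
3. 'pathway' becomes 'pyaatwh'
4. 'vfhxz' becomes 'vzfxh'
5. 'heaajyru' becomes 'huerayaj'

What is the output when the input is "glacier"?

grleaic

The pattern: take characters alternately from the front and the back (1st, last, 2nd, 2nd-last, ...).
So "glacier" becomes "grleaic".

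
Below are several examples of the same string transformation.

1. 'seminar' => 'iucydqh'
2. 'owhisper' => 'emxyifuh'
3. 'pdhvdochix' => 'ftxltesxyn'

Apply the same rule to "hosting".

xeijydw

The rule is to shift every letter 10 places backward in the alphabet (wrapping around).
On "hosting" that produces "xeijydw".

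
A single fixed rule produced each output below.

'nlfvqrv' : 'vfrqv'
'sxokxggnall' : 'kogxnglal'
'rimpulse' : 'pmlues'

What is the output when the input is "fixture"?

txrue

The rule is to swap each adjacent pair of characters (1↔2, 3↔4, ...), then delete the first 2 characters.
Doing the same to "fixture": "txrue".
(Check on "rimpulse": → "irpmlues" → "pmlues" ✓)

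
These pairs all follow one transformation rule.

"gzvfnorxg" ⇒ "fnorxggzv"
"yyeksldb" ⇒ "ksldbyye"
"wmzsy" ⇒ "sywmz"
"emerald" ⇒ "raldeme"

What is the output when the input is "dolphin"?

phindol

The rule is to move the first 3 characters to the end (rotate left by 3).
Doing the same to "dolphin": "phindol".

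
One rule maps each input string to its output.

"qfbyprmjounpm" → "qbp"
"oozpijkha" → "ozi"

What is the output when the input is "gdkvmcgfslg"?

gkm

The transformation: keep every other character starting from the first (positions 1st, 3rd, 5th, ...), then keep only the first 3 characters.
"gdkvmcgfslg" → "gkmgsg" → "gkm".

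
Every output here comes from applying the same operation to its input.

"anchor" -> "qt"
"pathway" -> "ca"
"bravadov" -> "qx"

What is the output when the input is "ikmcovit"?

Looking at the pairs, the operation is to shift every letter 2 places forward in the alphabet (wrapping around), then keep only the last 2 characters.
Starting from "ikmcovit": after the first operation, "kmoeqxkv"; after the second, "kv".

kv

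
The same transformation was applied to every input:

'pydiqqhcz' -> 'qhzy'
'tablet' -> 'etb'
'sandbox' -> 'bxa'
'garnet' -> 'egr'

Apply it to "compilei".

iecm

The pattern: move the first 3 characters to the end (rotate left by 3), then keep every other character starting from the second (positions 2nd, 4th, 6th, ...).
On "compilei": the first step gives "pileicom", and the second then gives "iecm".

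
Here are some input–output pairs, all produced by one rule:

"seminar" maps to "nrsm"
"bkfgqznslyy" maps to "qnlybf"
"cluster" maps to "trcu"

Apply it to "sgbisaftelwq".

What's happening: keep every other character starting from the first (positions 1st, 3rd, 5th, ...), then move the first 2 characters to the end (rotate left by 2).
So "sgbisaftelwq" becomes "sfewsb".
(Check on "bkfgqznslyy": → "bfqnly" → "qnlybf" ✓)

sfewsb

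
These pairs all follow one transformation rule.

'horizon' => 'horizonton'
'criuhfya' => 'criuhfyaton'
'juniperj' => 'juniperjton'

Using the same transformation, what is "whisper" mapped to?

Each output is the input with this applied: append "ton".
Applying that to "whisper" gives "whisperton".

whisperton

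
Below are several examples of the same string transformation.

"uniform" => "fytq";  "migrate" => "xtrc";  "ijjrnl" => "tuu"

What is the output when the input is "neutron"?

ypfe

Looking at the pairs, the operation is to shift every letter 11 places forward in the alphabet (wrapping around), then delete the last 3 characters.
On "neutron" that produces "ypfe".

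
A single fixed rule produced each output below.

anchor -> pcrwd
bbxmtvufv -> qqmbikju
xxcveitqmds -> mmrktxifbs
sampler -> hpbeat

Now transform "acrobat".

prgdqp

The pattern: delete the last character, then shift every letter 11 places backward in the alphabet (wrapping around).
Working it through for "acrobat": intermediate "acroba", final "prgdqp".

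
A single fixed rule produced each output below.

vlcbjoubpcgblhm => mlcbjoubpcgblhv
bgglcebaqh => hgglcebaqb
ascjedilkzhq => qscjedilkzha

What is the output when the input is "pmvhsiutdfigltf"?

The transformation: swap the first and last characters.
Doing the same to "pmvhsiutdfigltf": "fmvhsiutdfigltp".

fmvhsiutdfigltp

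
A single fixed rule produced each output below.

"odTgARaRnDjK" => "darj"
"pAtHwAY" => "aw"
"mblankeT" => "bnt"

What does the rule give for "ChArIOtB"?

Looking at the pairs, the operation is to keep one character in every 3, starting at position 2 (positions 2nd, 5th, 8th, ...), then convert every letter to lowercase.
On "ChArIOtB": the first step gives "hIB", and the second then gives "hib".

hib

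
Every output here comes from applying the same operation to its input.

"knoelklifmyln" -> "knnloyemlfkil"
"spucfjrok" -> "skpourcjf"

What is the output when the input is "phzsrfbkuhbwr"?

prhwzbshrufkb

Looking at the pairs, the operation is to take characters alternately from the front and the back (1st, last, 2nd, 2nd-last, ...).
"phzsrfbkuhbwr" → "prhwzbshrufkb".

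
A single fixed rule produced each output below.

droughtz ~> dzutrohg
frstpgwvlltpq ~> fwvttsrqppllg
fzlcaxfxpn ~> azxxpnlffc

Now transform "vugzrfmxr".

fzxvurrmg

Looking at the pairs, the operation is to sort the characters into reverse alphabetical order, then move the last character to the front.
On "vugzrfmxr": the first step gives "zxvurrmgf", and the second then gives "fzxvurrmg".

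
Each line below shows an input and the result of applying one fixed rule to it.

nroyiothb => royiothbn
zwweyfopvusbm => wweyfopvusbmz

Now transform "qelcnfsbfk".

elcnfsbfkq

Each output is the input with this applied: move the first character to the end.
So "qelcnfsbfk" becomes "elcnfsbfkq".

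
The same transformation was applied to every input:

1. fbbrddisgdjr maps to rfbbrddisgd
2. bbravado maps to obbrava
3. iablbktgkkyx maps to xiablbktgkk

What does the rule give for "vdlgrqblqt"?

The pattern: move the last character to the front, then delete the last character.
For "vdlgrqblqt", step one produces "tvdlgrqblq"; step two turns that into "tvdlgrqbl".

tvdlgrqbl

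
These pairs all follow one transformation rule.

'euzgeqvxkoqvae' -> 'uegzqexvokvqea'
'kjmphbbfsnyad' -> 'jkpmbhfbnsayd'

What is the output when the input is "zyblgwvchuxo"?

yzlbwgcvuhox

The transformation: swap each adjacent pair of characters (1↔2, 3↔4, ...).
Applying that to "zyblgwvchuxo" gives "yzlbwgcvuhox".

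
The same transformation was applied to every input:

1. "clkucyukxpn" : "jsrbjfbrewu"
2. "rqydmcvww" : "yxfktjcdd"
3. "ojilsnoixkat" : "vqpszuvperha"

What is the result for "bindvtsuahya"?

ipukcazbhofh

The pattern: shift every letter 7 places forward in the alphabet (wrapping around).
For "bindvtsuahya" the result is "ipukcazbhofh".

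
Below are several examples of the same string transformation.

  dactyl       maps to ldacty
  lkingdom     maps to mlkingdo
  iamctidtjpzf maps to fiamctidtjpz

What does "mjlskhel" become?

lmjlskhe

Looking at the pairs, the operation is to move the last character to the front.
For "mjlskhel" the result is "lmjlskhe".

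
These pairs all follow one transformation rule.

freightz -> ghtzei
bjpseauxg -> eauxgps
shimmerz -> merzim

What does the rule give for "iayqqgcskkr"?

The rule is to delete the first 2 characters, then move the first 2 characters to the end (rotate left by 2).
On "iayqqgcskkr": the first step gives "yqqgcskkr", and the second then gives "qgcskkryq".
(Check on "bjpseauxg": → "pseauxg" → "eauxgps" ✓)

qgcskkryq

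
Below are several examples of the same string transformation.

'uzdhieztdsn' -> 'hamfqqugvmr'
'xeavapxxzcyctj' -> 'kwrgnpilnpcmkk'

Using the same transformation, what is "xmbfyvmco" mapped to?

kbzpozsil

The pattern: shift every letter 13 places forward in the alphabet (wrapping around) — i.e. ROT13, then take characters alternately from the front and the back (1st, last, 2nd, 2nd-last, ...).
Applying that to "xmbfyvmco" gives "kbzpozsil".
(Check on "xeavapxxzcyctj": → "krninckkmplpgw" → "kwrgnpilnpcmkk" ✓)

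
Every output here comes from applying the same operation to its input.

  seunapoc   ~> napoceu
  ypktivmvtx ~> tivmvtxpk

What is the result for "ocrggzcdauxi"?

ggzcdauxicr

Rule — delete the first character, then move the first 2 characters to the end (rotate left by 2).
Working it through for "ocrggzcdauxi": intermediate "crggzcdauxi", final "ggzcdauxicr".
(Check on "seunapoc": → "eunapoc" → "napoceu" ✓)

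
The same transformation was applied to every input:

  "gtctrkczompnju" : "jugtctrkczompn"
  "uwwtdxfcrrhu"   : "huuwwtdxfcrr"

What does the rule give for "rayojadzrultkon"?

Each output is the input with this applied: move the last 2 characters to the front (rotate right by 2).
"rayojadzrultkon" → "onrayojadzrultk".

onrayojadzrultk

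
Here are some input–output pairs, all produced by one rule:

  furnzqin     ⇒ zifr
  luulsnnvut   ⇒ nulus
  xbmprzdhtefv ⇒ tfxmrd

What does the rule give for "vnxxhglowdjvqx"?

jqvxhlw

Each output is the input with this applied: keep every other character starting from the first (positions 1st, 3rd, 5th, ...), then move the last 2 characters to the front (rotate right by 2).
Applying both steps to "vnxxhglowdjvqx": "vxhlwjq", then "jqvxhlw".
(Check on "luulsnnvut": → "lusnu" → "nulus" ✓)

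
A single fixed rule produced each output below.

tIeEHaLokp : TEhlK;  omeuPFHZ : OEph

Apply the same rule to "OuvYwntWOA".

oVWTo

What's happening: keep every other character starting from the first (positions 1st, 3rd, 5th, ...), then flip the case of every letter.
"OuvYwntWOA" → "oVWTo".
(Check on "omeuPFHZ": → "oePH" → "OEph" ✓)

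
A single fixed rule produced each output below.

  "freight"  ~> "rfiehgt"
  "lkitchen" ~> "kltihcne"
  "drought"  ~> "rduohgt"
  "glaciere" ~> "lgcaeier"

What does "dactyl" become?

adtcly

Rule — swap each adjacent pair of characters (1↔2, 3↔4, ...).
"dactyl" → "adtcly".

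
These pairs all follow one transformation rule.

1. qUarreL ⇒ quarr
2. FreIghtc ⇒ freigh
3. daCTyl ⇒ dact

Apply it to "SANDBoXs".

sandbo

The pattern: delete the last 2 characters, then convert every letter to lowercase.
"SANDBoXs" → "SANDBo" → "sandbo".
(Check on "daCTyl": → "daCT" → "dact" ✓)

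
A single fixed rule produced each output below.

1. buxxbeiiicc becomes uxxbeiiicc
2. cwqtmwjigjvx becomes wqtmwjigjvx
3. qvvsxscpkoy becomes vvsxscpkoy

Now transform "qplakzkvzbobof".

plakzkvzbobof

Looking at the pairs, the operation is to delete the first character.
Doing the same to "qplakzkvzbobof": "plakzkvzbobof".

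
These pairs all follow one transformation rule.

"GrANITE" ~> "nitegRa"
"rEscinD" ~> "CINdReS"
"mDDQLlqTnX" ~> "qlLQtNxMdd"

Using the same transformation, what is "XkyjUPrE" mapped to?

JupRexKY

The pattern: move the first 3 characters to the end (rotate left by 3), then flip the case of every letter.
So "XkyjUPrE" becomes "JupRexKY".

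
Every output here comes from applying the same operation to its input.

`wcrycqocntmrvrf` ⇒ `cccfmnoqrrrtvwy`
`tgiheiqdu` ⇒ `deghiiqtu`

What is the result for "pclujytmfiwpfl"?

The pattern: sort the characters into alphabetical order.
"pclujytmfiwpfl" → "cffijllmpptuwy".

cffijllmpptuwy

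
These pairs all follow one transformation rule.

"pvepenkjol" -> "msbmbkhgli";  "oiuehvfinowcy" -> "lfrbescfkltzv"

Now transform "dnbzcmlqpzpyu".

The pattern: shift every letter 3 places backward in the alphabet (wrapping around).
On "dnbzcmlqpzpyu" that produces "akywzjinmwmvr".

akywzjinmwmvr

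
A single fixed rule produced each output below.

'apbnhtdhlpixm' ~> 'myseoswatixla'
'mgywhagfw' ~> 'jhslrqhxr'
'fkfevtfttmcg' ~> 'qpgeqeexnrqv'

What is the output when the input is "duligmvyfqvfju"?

Rule — shift every letter 11 places forward in the alphabet (wrapping around), then move the first 2 characters to the end (rotate left by 2).
Working it through for "duligmvyfqvfju": intermediate "ofwtrxgjqbgquf", final "wtrxgjqbgqufof".

wtrxgjqbgqufof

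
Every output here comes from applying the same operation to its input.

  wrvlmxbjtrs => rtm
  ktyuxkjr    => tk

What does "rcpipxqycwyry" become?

What's happening: take characters alternately from the front and the back (1st, last, 2nd, 2nd-last, ...), then keep one character in every 3, starting at position 3 (positions 3rd, 6th, 9th, ...).
Applying that to "rcpipxqycwyry" gives "cypy".

cypy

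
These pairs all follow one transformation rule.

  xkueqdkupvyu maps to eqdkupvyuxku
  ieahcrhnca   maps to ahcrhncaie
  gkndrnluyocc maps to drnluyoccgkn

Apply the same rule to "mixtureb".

ixturebm

In each case the input is transformed by: move the last 3 characters to the front (rotate right by 3), then swap the front and back halves of the string.
Working it through for "mixtureb": intermediate "rebmixtu", final "ixturebm".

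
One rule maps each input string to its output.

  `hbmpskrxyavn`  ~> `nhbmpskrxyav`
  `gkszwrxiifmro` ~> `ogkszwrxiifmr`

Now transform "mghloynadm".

Looking at the pairs, the operation is to move the last character to the front.
Applying that to "mghloynadm" gives "mmghloynad".

mmghloynad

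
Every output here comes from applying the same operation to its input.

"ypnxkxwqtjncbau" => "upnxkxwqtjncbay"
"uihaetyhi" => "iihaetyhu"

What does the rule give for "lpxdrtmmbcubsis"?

spxdrtmmbcubsil

What's happening: swap the first and last characters.
For "lpxdrtmmbcubsis" the result is "spxdrtmmbcubsil".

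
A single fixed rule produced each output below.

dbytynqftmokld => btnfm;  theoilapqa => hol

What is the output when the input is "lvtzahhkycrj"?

In each case the input is transformed by: delete the last 3 characters, then keep every other character starting from the second (positions 2nd, 4th, 6th, ...).
On "lvtzahhkycrj": the first step gives "lvtzahhky", and the second then gives "vzhk".

vzhk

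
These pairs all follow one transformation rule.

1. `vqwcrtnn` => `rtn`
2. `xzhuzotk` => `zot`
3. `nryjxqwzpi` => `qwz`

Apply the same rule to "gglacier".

cie

Rule — swap the front and back halves of the string, then keep only the first 3 characters.
Doing the same to "gglacier": "cie".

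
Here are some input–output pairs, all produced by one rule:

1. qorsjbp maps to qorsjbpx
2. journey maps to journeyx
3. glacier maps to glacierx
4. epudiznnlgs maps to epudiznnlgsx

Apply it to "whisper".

whisperx

The rule is to append "x".
So "whisper" becomes "whisperx".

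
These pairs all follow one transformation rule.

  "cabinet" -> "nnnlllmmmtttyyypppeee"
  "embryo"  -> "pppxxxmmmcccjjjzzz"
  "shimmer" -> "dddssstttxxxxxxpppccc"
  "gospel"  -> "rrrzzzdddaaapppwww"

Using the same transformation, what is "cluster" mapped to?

nnnwwwfffdddeeepppccc

What's happening: shift every letter 11 places forward in the alphabet (wrapping around), then repeat every character 3 times.
"cluster" → "nwfdepc" → "nnnwwwfffdddeeepppccc".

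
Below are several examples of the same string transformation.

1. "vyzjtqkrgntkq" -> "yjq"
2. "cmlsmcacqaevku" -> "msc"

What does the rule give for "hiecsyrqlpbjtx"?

icy

The pattern: keep every other character starting from the second (positions 2nd, 4th, 6th, ...), then keep only the first 3 characters.
"hiecsyrqlpbjtx" → "icyqpjx" → "icy".
(Check on "cmlsmcacqaevku": → "msccavu" → "msc" ✓)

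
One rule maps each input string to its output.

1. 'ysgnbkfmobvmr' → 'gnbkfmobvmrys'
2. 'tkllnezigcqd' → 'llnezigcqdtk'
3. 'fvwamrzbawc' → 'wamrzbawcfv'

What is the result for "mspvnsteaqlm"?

pvnsteaqlmms

In each case the input is transformed by: move the first 2 characters to the end (rotate left by 2).
So "mspvnsteaqlm" becomes "pvnsteaqlmms".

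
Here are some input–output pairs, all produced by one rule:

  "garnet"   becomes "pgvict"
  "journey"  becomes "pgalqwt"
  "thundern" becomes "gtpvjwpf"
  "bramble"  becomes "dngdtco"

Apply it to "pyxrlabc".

The rule is to move the last 3 characters to the front (rotate right by 3), then shift every letter 2 places forward in the alphabet (wrapping around).
Applying both steps to "pyxrlabc": "abcpyxrl", then "cderaztn".
(Check on "bramble": → "blebram" → "dngdtco" ✓)

cderaztn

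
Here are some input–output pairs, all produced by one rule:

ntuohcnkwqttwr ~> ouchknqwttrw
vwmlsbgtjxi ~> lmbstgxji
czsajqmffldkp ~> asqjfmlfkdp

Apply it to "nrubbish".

The pattern: delete the first 2 characters, then swap each adjacent pair of characters (1↔2, 3↔4, ...).
"nrubbish" → "ubbish" → "buibhs".

buibhs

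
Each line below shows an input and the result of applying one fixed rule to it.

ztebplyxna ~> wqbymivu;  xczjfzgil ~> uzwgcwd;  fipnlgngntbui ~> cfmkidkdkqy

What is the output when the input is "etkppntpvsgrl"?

bqhmmkqmspd

In each case the input is transformed by: delete the last 2 characters, then shift every letter 3 places backward in the alphabet (wrapping around).
On "etkppntpvsgrl" that produces "bqhmmkqmspd".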